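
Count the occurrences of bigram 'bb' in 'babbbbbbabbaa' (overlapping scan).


Scanning 'babbbbbbabbaa' for bigram 'bb':
  Position 0: 'ba' -> no
  Position 1: 'ab' -> no
  Position 2: 'bb' -> MATCH
  Position 3: 'bb' -> MATCH
  Position 4: 'bb' -> MATCH
  Position 5: 'bb' -> MATCH
  Position 6: 'bb' -> MATCH
  Position 7: 'ba' -> no
  Position 8: 'ab' -> no
  Position 9: 'bb' -> MATCH
  Position 10: 'ba' -> no
  Position 11: 'aa' -> no
Total matches: 6

6


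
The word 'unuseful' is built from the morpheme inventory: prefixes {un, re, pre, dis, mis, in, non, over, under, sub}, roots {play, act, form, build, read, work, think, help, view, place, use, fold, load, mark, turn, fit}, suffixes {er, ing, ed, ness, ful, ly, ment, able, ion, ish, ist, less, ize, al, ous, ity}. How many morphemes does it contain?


Segmenting 'unuseful' against the inventory:
  'un' -> prefix (morpheme 1)
  'use' -> root (morpheme 2)
  'ful' -> suffix (morpheme 3)
Total morphemes: 3

3


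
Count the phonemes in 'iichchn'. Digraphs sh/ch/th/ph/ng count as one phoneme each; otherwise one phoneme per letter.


Parsing 'iichchn' greedily, digraphs first:
  'i' -> vowel phoneme (phonemes so far: 1)
  'i' -> vowel phoneme (phonemes so far: 2)
  'ch' -> digraph (1 consonant phoneme) (phonemes so far: 3)
  'ch' -> digraph (1 consonant phoneme) (phonemes so far: 4)
  'n' -> consonant phoneme (phonemes so far: 5)
Total phonemes: 5

5


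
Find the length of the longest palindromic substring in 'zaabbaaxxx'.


Scanning 'zaabbaaxxx' for palindromic substrings.
Substring at positions 1-6: 'aabbaa'.
Check: reverse('aabbaa') = 'aabbaa' -> palindrome confirmed.
Neighbouring characters ('z' / 'x') break symmetry, so it cannot extend further.
No longer palindromic substring exists; longest length = 6

6


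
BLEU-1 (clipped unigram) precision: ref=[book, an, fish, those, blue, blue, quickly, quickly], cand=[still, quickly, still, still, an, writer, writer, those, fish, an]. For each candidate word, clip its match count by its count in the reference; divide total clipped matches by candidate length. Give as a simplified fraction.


Reference word counts: {'an': 1, 'blue': 2, 'book': 1, 'fish': 1, 'quickly': 2, 'those': 1}
Checking each candidate word (with clipping):
  'still' -> not in reference -> no match (matches: 0)
  'quickly' -> in reference (ref count 2, used 1/2) -> match (matches: 1)
  'still' -> not in reference -> no match (matches: 1)
  'still' -> not in reference -> no match (matches: 1)
  'an' -> in reference (ref count 1, used 1/1) -> match (matches: 2)
  'writer' -> not in reference -> no match (matches: 2)
  'writer' -> not in reference -> no match (matches: 2)
  'those' -> in reference (ref count 1, used 1/1) -> match (matches: 3)
  'fish' -> in reference (ref count 1, used 1/1) -> match (matches: 4)
  'an' -> ref count 1 already used up (1/1) -> clipped, no match (matches: 4)
Clipped matches: 4, Candidate length: 10
Precision = 4/10 = 2/5

2/5


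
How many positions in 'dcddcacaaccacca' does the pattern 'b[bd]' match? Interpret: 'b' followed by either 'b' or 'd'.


Pattern: b[bd] means 'b' followed by either 'b' or 'd'.
Scanning 'dcddcacaaccacca' position-by-position:
  Pos 0: window 'dc' -> no
  Pos 1: window 'cd' -> no
  Pos 2: window 'dd' -> no
  Pos 3: window 'dc' -> no
  Pos 4: window 'ca' -> no
  Pos 5: window 'ac' -> no
  Pos 6: window 'ca' -> no
  Pos 7: window 'aa' -> no
  Pos 8: window 'ac' -> no
  Pos 9: window 'cc' -> no
  Pos 10: window 'ca' -> no
  Pos 11: window 'ac' -> no
  Pos 12: window 'cc' -> no
  Pos 13: window 'ca' -> no
  Pos 14: window 'a' -> no
Total matches: 0

0


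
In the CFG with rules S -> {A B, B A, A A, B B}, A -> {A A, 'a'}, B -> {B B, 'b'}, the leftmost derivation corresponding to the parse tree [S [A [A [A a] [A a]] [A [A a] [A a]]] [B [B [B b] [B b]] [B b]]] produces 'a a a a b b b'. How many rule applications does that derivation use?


Every bracketed nonterminal node [X ...] in the tree is produced by exactly one rule application.
Reading the tree off as a leftmost derivation:
  Step 1: S  =>  A B   (applied S -> A B)
  Step 2: A B  =>  A A B   (applied A -> A A)
  Step 3: A A B  =>  A A A B   (applied A -> A A)
  Step 4: A A A B  =>  a A A B   (applied A -> a)
  Step 5: a A A B  =>  a a A B   (applied A -> a)
  Step 6: a a A B  =>  a a A A B   (applied A -> A A)
  Step 7: a a A A B  =>  a a a A B   (applied A -> a)
  Step 8: a a a A B  =>  a a a a B   (applied A -> a)
  Step 9: a a a a B  =>  a a a a B B   (applied B -> B B)
  Step 10: a a a a B B  =>  a a a a B B B   (applied B -> B B)
  Step 11: a a a a B B B  =>  a a a a b B B   (applied B -> b)
  Step 12: a a a a b B B  =>  a a a a b b B   (applied B -> b)
  Step 13: a a a a b b B  =>  a a a a b b b   (applied B -> b)
Final yield: a a a a b b b
Total rewrite steps: 13

13


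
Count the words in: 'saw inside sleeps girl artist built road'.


Counting words by splitting on spaces:
  Word 1: 'saw'
  Word 2: 'inside'
  Word 3: 'sleeps'
  Word 4: 'girl'
  Word 5: 'artist'
  Word 6: 'built'
  Word 7: 'road'
Total words: 7

7


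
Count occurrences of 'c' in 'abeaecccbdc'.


Scanning 'abeaecccbdc' for 'c':
  Position 5: 'c' -> MATCH (count: 1)
  Position 6: 'c' -> MATCH (count: 2)
  Position 7: 'c' -> MATCH (count: 3)
  Position 10: 'c' -> MATCH (count: 4)
Total occurrences of 'c': 4

4


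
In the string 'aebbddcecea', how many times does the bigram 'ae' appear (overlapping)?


Scanning 'aebbddcecea' for bigram 'ae':
  Position 0: 'ae' -> MATCH
  Position 1: 'eb' -> no
  Position 2: 'bb' -> no
  Position 3: 'bd' -> no
  Position 4: 'dd' -> no
  Position 5: 'dc' -> no
  Position 6: 'ce' -> no
  Position 7: 'ec' -> no
  Position 8: 'ce' -> no
  Position 9: 'ea' -> no
Total matches: 1

1


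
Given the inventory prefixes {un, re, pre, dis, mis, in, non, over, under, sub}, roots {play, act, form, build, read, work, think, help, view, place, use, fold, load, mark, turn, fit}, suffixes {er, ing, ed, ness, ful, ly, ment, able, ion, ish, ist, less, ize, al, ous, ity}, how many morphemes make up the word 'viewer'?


Segmenting 'viewer' against the inventory:
  'view' -> root (morpheme 1)
  'er' -> suffix (morpheme 2)
Total morphemes: 2

2


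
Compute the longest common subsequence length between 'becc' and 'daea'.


DP table for LCS of 'becc' and 'daea':
       d  a  e  a
    0  0  0  0  0
  b 0  0  0  0  0
  e 0  0  0  1  1
  c 0  0  0  1  1
  c 0  0  0  1  1
LCS: 'e'
LCS length = 1

1


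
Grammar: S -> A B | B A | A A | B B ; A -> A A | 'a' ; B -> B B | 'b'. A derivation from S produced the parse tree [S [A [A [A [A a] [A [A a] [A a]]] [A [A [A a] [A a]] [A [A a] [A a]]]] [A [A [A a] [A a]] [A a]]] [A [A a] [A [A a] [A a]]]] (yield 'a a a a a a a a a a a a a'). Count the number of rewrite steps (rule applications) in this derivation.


Every bracketed nonterminal node [X ...] in the tree is produced by exactly one rule application.
Reading the tree off as a leftmost derivation:
  Step 1: S  =>  A A   (applied S -> A A)
  Step 2: A A  =>  A A A   (applied A -> A A)
  Step 3: A A A  =>  A A A A   (applied A -> A A)
  Step 4: A A A A  =>  A A A A A   (applied A -> A A)
  Step 5: A A A A A  =>  a A A A A   (applied A -> a)
  Step 6: a A A A A  =>  a A A A A A   (applied A -> A A)
  Step 7: a A A A A A  =>  a a A A A A   (applied A -> a)
  Step 8: a a A A A A  =>  a a a A A A   (applied A -> a)
  Step 9: a a a A A A  =>  a a a A A A A   (applied A -> A A)
  Step 10: a a a A A A A  =>  a a a A A A A A   (applied A -> A A)
  Step 11: a a a A A A A A  =>  a a a a A A A A   (applied A -> a)
  Step 12: a a a a A A A A  =>  a a a a a A A A   (applied A -> a)
  Step 13: a a a a a A A A  =>  a a a a a A A A A   (applied A -> A A)
  Step 14: a a a a a A A A A  =>  a a a a a a A A A   (applied A -> a)
  Step 15: a a a a a a A A A  =>  a a a a a a a A A   (applied A -> a)
  Step 16: a a a a a a a A A  =>  a a a a a a a A A A   (applied A -> A A)
  Step 17: a a a a a a a A A A  =>  a a a a a a a A A A A   (applied A -> A A)
  Step 18: a a a a a a a A A A A  =>  a a a a a a a a A A A   (applied A -> a)
  Step 19: a a a a a a a a A A A  =>  a a a a a a a a a A A   (applied A -> a)
  Step 20: a a a a a a a a a A A  =>  a a a a a a a a a a A   (applied A -> a)
  Step 21: a a a a a a a a a a A  =>  a a a a a a a a a a A A   (applied A -> A A)
  Step 22: a a a a a a a a a a A A  =>  a a a a a a a a a a a A   (applied A -> a)
  Step 23: a a a a a a a a a a a A  =>  a a a a a a a a a a a A A   (applied A -> A A)
  Step 24: a a a a a a a a a a a A A  =>  a a a a a a a a a a a a A   (applied A -> a)
  Step 25: a a a a a a a a a a a a A  =>  a a a a a a a a a a a a a   (applied A -> a)
Final yield: a a a a a a a a a a a a a
Total rewrite steps: 25

25


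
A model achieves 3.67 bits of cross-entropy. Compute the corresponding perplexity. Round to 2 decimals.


Perplexity formula: PP = 2^H
H = 3.67
PP = 2^3.67
Decompose: 2^3.67 = 2^3 * 2^0.67
2^3 = 8, 2^0.67 ~ 1.5910730
PP ~ 8 * 1.5910730 = 12.7285840
Rounded to 2 decimals: 12.73

12.73


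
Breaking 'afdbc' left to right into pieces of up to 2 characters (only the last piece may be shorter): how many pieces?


'afdbc' has 5 characters.
Chunking with max size 2:
  Chunk 1: 'af' (positions 0-1)
  Chunk 2: 'db' (positions 2-3)
  Chunk 3: 'c' (positions 4-4)
Total chunks: ceil(5 / 2) = 3

3


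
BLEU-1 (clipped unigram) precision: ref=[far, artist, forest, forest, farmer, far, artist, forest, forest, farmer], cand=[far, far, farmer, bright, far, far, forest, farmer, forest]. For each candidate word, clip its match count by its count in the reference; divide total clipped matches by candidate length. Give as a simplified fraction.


Reference word counts: {'artist': 2, 'far': 2, 'farmer': 2, 'forest': 4}
Checking each candidate word (with clipping):
  'far' -> in reference (ref count 2, used 1/2) -> match (matches: 1)
  'far' -> in reference (ref count 2, used 2/2) -> match (matches: 2)
  'farmer' -> in reference (ref count 2, used 1/2) -> match (matches: 3)
  'bright' -> not in reference -> no match (matches: 3)
  'far' -> ref count 2 already used up (2/2) -> clipped, no match (matches: 3)
  'far' -> ref count 2 already used up (2/2) -> clipped, no match (matches: 3)
  'forest' -> in reference (ref count 4, used 1/4) -> match (matches: 4)
  'farmer' -> in reference (ref count 2, used 2/2) -> match (matches: 5)
  'forest' -> in reference (ref count 4, used 2/4) -> match (matches: 6)
Clipped matches: 6, Candidate length: 9
Precision = 6/9 = 2/3

2/3


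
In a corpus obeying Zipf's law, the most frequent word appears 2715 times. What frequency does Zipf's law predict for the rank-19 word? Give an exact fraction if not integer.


Zipf's law: freq(rank) = f1 / rank
f1 = 2715, rank = 19
freq = 2715 / 19
GCD(2715, 19) = 1
Simplified: 2715/19

2715/19


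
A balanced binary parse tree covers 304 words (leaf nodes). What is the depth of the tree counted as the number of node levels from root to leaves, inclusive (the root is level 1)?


In a balanced binary tree with n leaves the deepest leaf is ceil(log2(n)) edges below the root,
so counting node levels inclusive of root and leaves gives ceil(log2(n)) + 1 levels.
log2(304) = 8.2479
ceil(8.2479) = 9
levels = 9 + 1 = 10

10


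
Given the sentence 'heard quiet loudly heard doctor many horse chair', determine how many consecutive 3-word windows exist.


Word trigrams from [8] words:
  Trigram 1: (heard quiet loudly)
  Trigram 2: (quiet loudly heard)
  Trigram 3: (loudly heard doctor)
  Trigram 4: (heard doctor many)
  Trigram 5: (doctor many horse)
  Trigram 6: (many horse chair)
Total word trigrams: 8 - 2 = 6

6


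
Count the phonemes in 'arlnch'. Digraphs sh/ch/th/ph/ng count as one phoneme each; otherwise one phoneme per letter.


Parsing 'arlnch' greedily, digraphs first:
  'a' -> vowel phoneme (phonemes so far: 1)
  'r' -> consonant phoneme (phonemes so far: 2)
  'l' -> consonant phoneme (phonemes so far: 3)
  'n' -> consonant phoneme (phonemes so far: 4)
  'ch' -> digraph (1 consonant phoneme) (phonemes so far: 5)
Total phonemes: 5

5


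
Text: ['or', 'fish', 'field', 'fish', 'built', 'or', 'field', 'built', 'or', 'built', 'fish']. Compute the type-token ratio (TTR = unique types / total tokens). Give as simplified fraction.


Tokens: 11
Unique types: ('built', 'field', 'fish', 'or') = 4
TTR = 4/11
Already in lowest terms.

4/11


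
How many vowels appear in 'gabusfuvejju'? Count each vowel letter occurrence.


Scanning each character of 'gabusfuvejju':
  Position 1: 'g' -> consonant (running count: 0)
  Position 2: 'a' -> vowel (running count: 1)
  Position 3: 'b' -> consonant (running count: 1)
  Position 4: 'u' -> vowel (running count: 2)
  Position 5: 's' -> consonant (running count: 2)
  Position 6: 'f' -> consonant (running count: 2)
  Position 7: 'u' -> vowel (running count: 3)
  Position 8: 'v' -> consonant (running count: 3)
  Position 9: 'e' -> vowel (running count: 4)
  Position 10: 'j' -> consonant (running count: 4)
  Position 11: 'j' -> consonant (running count: 4)
  Position 12: 'u' -> vowel (running count: 5)
Total vowels: 5

5


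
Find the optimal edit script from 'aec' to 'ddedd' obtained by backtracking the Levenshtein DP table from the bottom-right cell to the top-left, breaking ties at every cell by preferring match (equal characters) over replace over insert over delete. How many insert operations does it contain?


Edit distance = 4. Backtracking from cell (3, 5) with preference match > replace > insert > delete,
then listing the resulting alignment 'aec' -> 'ddedd' left to right:
  Step 1: insert 'd' [insertion #1]
  Step 2: replace a->d
  Step 3: keep 'e'
  Step 4: insert 'd' [insertion #2]
  Step 5: replace c->d
Total insertions: 2

2


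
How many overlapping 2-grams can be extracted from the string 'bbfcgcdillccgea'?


String 'bbfcgcdillccgea' has length L = 15.
Number of overlapping n-grams = L - n + 1
Substituting: 15 - 2 + 1 = 14

14


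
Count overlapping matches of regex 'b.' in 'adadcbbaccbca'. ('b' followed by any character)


Pattern: b. means 'b' followed by any character.
Scanning 'adadcbbaccbca' position-by-position:
  Pos 0: window 'ad' -> no
  Pos 1: window 'da' -> no
  Pos 2: window 'ad' -> no
  Pos 3: window 'dc' -> no
  Pos 4: window 'cb' -> no
  Pos 5: window 'bb' -> MATCH
  Pos 6: window 'ba' -> MATCH
  Pos 7: window 'ac' -> no
  Pos 8: window 'cc' -> no
  Pos 9: window 'cb' -> no
  Pos 10: window 'bc' -> MATCH
  Pos 11: window 'ca' -> no
  Pos 12: window 'a' -> no
Total matches: 3

3


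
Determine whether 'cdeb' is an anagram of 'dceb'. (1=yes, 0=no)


Sort characters of 'cdeb': 'bcde'
Sort characters of 'dceb': 'bcde'
Sorted forms match -> they ARE anagrams
Result: 1

1


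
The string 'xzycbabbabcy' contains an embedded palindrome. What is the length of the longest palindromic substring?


Scanning 'xzycbabbabcy' for palindromic substrings.
Substring at positions 2-11: 'ycbabbabcy'.
Check: reverse('ycbabbabcy') = 'ycbabbabcy' -> palindrome confirmed.
Neighbouring characters ('z' / '-') break symmetry, so it cannot extend further.
No longer palindromic substring exists; longest length = 10

10


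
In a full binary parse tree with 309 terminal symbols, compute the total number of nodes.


Leaf nodes (terminals): 309
Internal nodes = n - 1 = 309 - 1 = 308
Total = leaves + internal = 309 + 308 = 617

617


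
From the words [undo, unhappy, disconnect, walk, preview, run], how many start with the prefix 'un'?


Checking each word for prefix 'un':
  'undo' -> YES, starts with 'un' (count: 1)
  'unhappy' -> YES, starts with 'un' (count: 2)
  'disconnect' -> no (count: 2)
  'walk' -> no (count: 2)
  'preview' -> no (count: 2)
  'run' -> no (count: 2)
Total with prefix 'un': 2

2


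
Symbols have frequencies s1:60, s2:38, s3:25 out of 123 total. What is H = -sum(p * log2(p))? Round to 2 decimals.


Computing entropy H = -sum(p_i * log2(p_i)):
  s1: p = 60/123 = 0.4878, -p*log2(p) = 0.5052
  s2: p = 38/123 = 0.3089, -p*log2(p) = 0.5235
  s3: p = 25/123 = 0.2033, -p*log2(p) = 0.4672
H = sum of terms = 1.4959
Rounded to 2 decimals: 1.50

1.50


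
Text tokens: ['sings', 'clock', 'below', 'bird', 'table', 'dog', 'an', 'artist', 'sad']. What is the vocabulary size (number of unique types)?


Listing all tokens and tracking unique types:
  Token 1: 'sings' -> NEW (unique so far: 1)
  Token 2: 'clock' -> NEW (unique so far: 2)
  Token 3: 'below' -> NEW (unique so far: 3)
  Token 4: 'bird' -> NEW (unique so far: 4)
  Token 5: 'table' -> NEW (unique so far: 5)
  Token 6: 'dog' -> NEW (unique so far: 6)
  Token 7: 'an' -> NEW (unique so far: 7)
  Token 8: 'artist' -> NEW (unique so far: 8)
  Token 9: 'sad' -> NEW (unique so far: 9)
Unique types: ('an', 'artist', 'below', 'bird', 'clock', 'dog', 'sad', 'sings', 'table')
Vocabulary size: 9

9


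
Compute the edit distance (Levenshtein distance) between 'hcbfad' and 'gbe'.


Building DP table for s1='hcbfad' (len 6) and s2='gbe' (len 3):
       g  b  e
    0  1  2  3
  h 1  1  2  3
  c 2  2  2  3
  b 3  3  2  3
  f 4  4  3  3
  a 5  5  4  4
  d 6  6  5  5
Edit distance = dp[6][3] = 5

5


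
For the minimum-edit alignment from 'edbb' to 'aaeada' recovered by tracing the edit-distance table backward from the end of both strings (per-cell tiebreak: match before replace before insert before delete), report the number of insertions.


Edit distance = 5. Backtracking from cell (4, 6) with preference match > replace > insert > delete,
then listing the resulting alignment 'edbb' -> 'aaeada' left to right:
  Step 1: insert 'a' [insertion #1]
  Step 2: insert 'a' [insertion #2]
  Step 3: keep 'e'
  Step 4: replace d->a
  Step 5: replace b->d
  Step 6: replace b->a
Total insertions: 2

2


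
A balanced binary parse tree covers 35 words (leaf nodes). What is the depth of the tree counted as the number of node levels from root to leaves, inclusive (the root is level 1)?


In a balanced binary tree with n leaves the deepest leaf is ceil(log2(n)) edges below the root,
so counting node levels inclusive of root and leaves gives ceil(log2(n)) + 1 levels.
log2(35) = 5.1293
ceil(5.1293) = 6
levels = 6 + 1 = 7

7


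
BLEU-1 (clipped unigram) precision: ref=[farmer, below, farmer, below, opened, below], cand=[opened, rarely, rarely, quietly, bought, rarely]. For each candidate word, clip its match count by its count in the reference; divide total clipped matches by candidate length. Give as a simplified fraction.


Reference word counts: {'below': 3, 'farmer': 2, 'opened': 1}
Checking each candidate word (with clipping):
  'opened' -> in reference (ref count 1, used 1/1) -> match (matches: 1)
  'rarely' -> not in reference -> no match (matches: 1)
  'rarely' -> not in reference -> no match (matches: 1)
  'quietly' -> not in reference -> no match (matches: 1)
  'bought' -> not in reference -> no match (matches: 1)
  'rarely' -> not in reference -> no match (matches: 1)
Clipped matches: 1, Candidate length: 6
Precision = 1/6

1/6


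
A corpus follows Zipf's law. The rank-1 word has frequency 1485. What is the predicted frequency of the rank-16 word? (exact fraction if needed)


Zipf's law: freq(rank) = f1 / rank
f1 = 1485, rank = 16
freq = 1485 / 16
GCD(1485, 16) = 1
Simplified: 1485/16

1485/16


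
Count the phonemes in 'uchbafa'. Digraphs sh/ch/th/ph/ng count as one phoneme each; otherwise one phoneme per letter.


Parsing 'uchbafa' greedily, digraphs first:
  'u' -> vowel phoneme (phonemes so far: 1)
  'ch' -> digraph (1 consonant phoneme) (phonemes so far: 2)
  'b' -> consonant phoneme (phonemes so far: 3)
  'a' -> vowel phoneme (phonemes so far: 4)
  'f' -> consonant phoneme (phonemes so far: 5)
  'a' -> vowel phoneme (phonemes so far: 6)
Total phonemes: 6

6


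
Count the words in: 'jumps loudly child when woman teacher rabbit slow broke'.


Counting words by splitting on spaces:
  Word 1: 'jumps'
  Word 2: 'loudly'
  Word 3: 'child'
  Word 4: 'when'
  Word 5: 'woman'
  Word 6: 'teacher'
  Word 7: 'rabbit'
  Word 8: 'slow'
  Word 9: 'broke'
Total words: 9

9


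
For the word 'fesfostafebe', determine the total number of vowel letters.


Scanning each character of 'fesfostafebe':
  Position 1: 'f' -> consonant (running count: 0)
  Position 2: 'e' -> vowel (running count: 1)
  Position 3: 's' -> consonant (running count: 1)
  Position 4: 'f' -> consonant (running count: 1)
  Position 5: 'o' -> vowel (running count: 2)
  Position 6: 's' -> consonant (running count: 2)
  Position 7: 't' -> consonant (running count: 2)
  Position 8: 'a' -> vowel (running count: 3)
  Position 9: 'f' -> consonant (running count: 3)
  Position 10: 'e' -> vowel (running count: 4)
  Position 11: 'b' -> consonant (running count: 4)
  Position 12: 'e' -> vowel (running count: 5)
Total vowels: 5

5


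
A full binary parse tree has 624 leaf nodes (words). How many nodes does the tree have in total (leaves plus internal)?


Leaf nodes (terminals): 624
Internal nodes = n - 1 = 624 - 1 = 623
Total = leaves + internal = 624 + 623 = 1247

1247


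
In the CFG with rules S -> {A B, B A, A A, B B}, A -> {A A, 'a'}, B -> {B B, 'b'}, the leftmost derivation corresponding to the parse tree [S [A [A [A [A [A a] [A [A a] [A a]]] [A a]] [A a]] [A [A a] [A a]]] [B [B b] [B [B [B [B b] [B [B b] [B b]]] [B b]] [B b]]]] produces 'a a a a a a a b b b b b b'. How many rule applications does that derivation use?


Every bracketed nonterminal node [X ...] in the tree is produced by exactly one rule application.
Reading the tree off as a leftmost derivation:
  Step 1: S  =>  A B   (applied S -> A B)
  Step 2: A B  =>  A A B   (applied A -> A A)
  Step 3: A A B  =>  A A A B   (applied A -> A A)
  Step 4: A A A B  =>  A A A A B   (applied A -> A A)
  Step 5: A A A A B  =>  A A A A A B   (applied A -> A A)
  Step 6: A A A A A B  =>  a A A A A B   (applied A -> a)
  Step 7: a A A A A B  =>  a A A A A A B   (applied A -> A A)
  Step 8: a A A A A A B  =>  a a A A A A B   (applied A -> a)
  Step 9: a a A A A A B  =>  a a a A A A B   (applied A -> a)
  Step 10: a a a A A A B  =>  a a a a A A B   (applied A -> a)
  Step 11: a a a a A A B  =>  a a a a a A B   (applied A -> a)
  Step 12: a a a a a A B  =>  a a a a a A A B   (applied A -> A A)
  Step 13: a a a a a A A B  =>  a a a a a a A B   (applied A -> a)
  Step 14: a a a a a a A B  =>  a a a a a a a B   (applied A -> a)
  Step 15: a a a a a a a B  =>  a a a a a a a B B   (applied B -> B B)
  Step 16: a a a a a a a B B  =>  a a a a a a a b B   (applied B -> b)
  Step 17: a a a a a a a b B  =>  a a a a a a a b B B   (applied B -> B B)
  Step 18: a a a a a a a b B B  =>  a a a a a a a b B B B   (applied B -> B B)
  Step 19: a a a a a a a b B B B  =>  a a a a a a a b B B B B   (applied B -> B B)
  Step 20: a a a a a a a b B B B B  =>  a a a a a a a b b B B B   (applied B -> b)
  Step 21: a a a a a a a b b B B B  =>  a a a a a a a b b B B B B   (applied B -> B B)
  Step 22: a a a a a a a b b B B B B  =>  a a a a a a a b b b B B B   (applied B -> b)
  Step 23: a a a a a a a b b b B B B  =>  a a a a a a a b b b b B B   (applied B -> b)
  Step 24: a a a a a a a b b b b B B  =>  a a a a a a a b b b b b B   (applied B -> b)
  Step 25: a a a a a a a b b b b b B  =>  a a a a a a a b b b b b b   (applied B -> b)
Final yield: a a a a a a a b b b b b b
Total rewrite steps: 25

25


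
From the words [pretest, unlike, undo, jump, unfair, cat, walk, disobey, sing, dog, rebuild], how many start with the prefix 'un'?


Checking each word for prefix 'un':
  'pretest' -> no (count: 0)
  'unlike' -> YES, starts with 'un' (count: 1)
  'undo' -> YES, starts with 'un' (count: 2)
  'jump' -> no (count: 2)
  'unfair' -> YES, starts with 'un' (count: 3)
  'cat' -> no (count: 3)
  'walk' -> no (count: 3)
  'disobey' -> no (count: 3)
  'sing' -> no (count: 3)
  'dog' -> no (count: 3)
  'rebuild' -> no (count: 3)
Total with prefix 'un': 3

3


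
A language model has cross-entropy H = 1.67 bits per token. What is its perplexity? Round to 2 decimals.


Perplexity formula: PP = 2^H
H = 1.67
PP = 2^1.67
Decompose: 2^1.67 = 2^1 * 2^0.67
2^1 = 2, 2^0.67 ~ 1.5910730
PP ~ 2 * 1.5910730 = 3.1821460
Rounded to 2 decimals: 3.18

3.18


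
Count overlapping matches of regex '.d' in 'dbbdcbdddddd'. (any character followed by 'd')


Pattern: .d means any character followed by 'd'.
Scanning 'dbbdcbdddddd' position-by-position:
  Pos 0: window 'db' -> no
  Pos 1: window 'bb' -> no
  Pos 2: window 'bd' -> MATCH
  Pos 3: window 'dc' -> no
  Pos 4: window 'cb' -> no
  Pos 5: window 'bd' -> MATCH
  Pos 6: window 'dd' -> MATCH
  Pos 7: window 'dd' -> MATCH
  Pos 8: window 'dd' -> MATCH
  Pos 9: window 'dd' -> MATCH
  Pos 10: window 'dd' -> MATCH
  Pos 11: window 'd' -> no
Total matches: 7

7


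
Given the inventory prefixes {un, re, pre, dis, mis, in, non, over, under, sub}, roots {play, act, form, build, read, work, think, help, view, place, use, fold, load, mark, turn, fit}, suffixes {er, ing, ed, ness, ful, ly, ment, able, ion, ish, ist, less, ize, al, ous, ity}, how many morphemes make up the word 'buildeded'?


Segmenting 'buildeded' against the inventory:
  'build' -> root (morpheme 1)
  'ed' -> suffix (morpheme 2)
  'ed' -> suffix (morpheme 3)
Total morphemes: 3

3


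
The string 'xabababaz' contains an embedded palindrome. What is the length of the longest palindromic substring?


Scanning 'xabababaz' for palindromic substrings.
Substring at positions 1-7: 'abababa'.
Check: reverse('abababa') = 'abababa' -> palindrome confirmed.
Neighbouring characters ('x' / 'z') break symmetry, so it cannot extend further.
No longer palindromic substring exists; longest length = 7

7


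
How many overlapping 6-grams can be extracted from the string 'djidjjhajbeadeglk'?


String 'djidjjhajbeadeglk' has length L = 17.
Number of overlapping n-grams = L - n + 1
Substituting: 17 - 6 + 1 = 12

12


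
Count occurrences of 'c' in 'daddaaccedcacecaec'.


Scanning 'daddaaccedcacecaec' for 'c':
  Position 6: 'c' -> MATCH (count: 1)
  Position 7: 'c' -> MATCH (count: 2)
  Position 10: 'c' -> MATCH (count: 3)
  Position 12: 'c' -> MATCH (count: 4)
  Position 14: 'c' -> MATCH (count: 5)
  Position 17: 'c' -> MATCH (count: 6)
Total occurrences of 'c': 6

6


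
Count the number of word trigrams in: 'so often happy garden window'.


Word trigrams from [5] words:
  Trigram 1: (so often happy)
  Trigram 2: (often happy garden)
  Trigram 3: (happy garden window)
Total word trigrams: 5 - 2 = 3

3


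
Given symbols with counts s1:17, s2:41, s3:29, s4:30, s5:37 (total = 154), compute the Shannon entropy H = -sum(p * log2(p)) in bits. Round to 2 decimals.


Computing entropy H = -sum(p_i * log2(p_i)):
  s1: p = 17/154 = 0.1104, -p*log2(p) = 0.3510
  s2: p = 41/154 = 0.2662, -p*log2(p) = 0.5083
  s3: p = 29/154 = 0.1883, -p*log2(p) = 0.4536
  s4: p = 30/154 = 0.1948, -p*log2(p) = 0.4597
  s5: p = 37/154 = 0.2403, -p*log2(p) = 0.4943
H = sum of terms = 2.2669
Rounded to 2 decimals: 2.27

2.27


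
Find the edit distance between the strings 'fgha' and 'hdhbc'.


Building DP table for s1='fgha' (len 4) and s2='hdhbc' (len 5):
       h  d  h  b  c
    0  1  2  3  4  5
  f 1  1  2  3  4  5
  g 2  2  2  3  4  5
  h 3  2  3  2  3  4
  a 4  3  3  3  3  4
Edit distance = dp[4][5] = 4

4


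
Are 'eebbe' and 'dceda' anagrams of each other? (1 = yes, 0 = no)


Sort characters of 'eebbe': 'bbeee'
Sort characters of 'dceda': 'acdde'
Sorted forms differ -> they are NOT anagrams
Result: 0

0


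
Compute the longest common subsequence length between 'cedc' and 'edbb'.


DP table for LCS of 'cedc' and 'edbb':
       e  d  b  b
    0  0  0  0  0
  c 0  0  0  0  0
  e 0  1  1  1  1
  d 0  1  2  2  2
  c 0  1  2  2  2
LCS: 'ed'
LCS length = 2

2


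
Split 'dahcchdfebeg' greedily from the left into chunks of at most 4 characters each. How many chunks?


'dahcchdfebeg' has 12 characters.
Chunking with max size 4:
  Chunk 1: 'dahc' (positions 0-3)
  Chunk 2: 'chdf' (positions 4-7)
  Chunk 3: 'ebeg' (positions 8-11)
Total chunks: ceil(12 / 4) = 3

3


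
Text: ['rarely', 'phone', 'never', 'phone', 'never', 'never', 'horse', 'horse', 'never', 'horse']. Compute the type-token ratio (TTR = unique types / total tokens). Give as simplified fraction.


Tokens: 10
Unique types: ('horse', 'never', 'phone', 'rarely') = 4
TTR = 4/10
Simplify: divide both by 2 -> 2/5
TTR = 2/5

2/5


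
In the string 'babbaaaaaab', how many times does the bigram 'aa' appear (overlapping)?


Scanning 'babbaaaaaab' for bigram 'aa':
  Position 0: 'ba' -> no
  Position 1: 'ab' -> no
  Position 2: 'bb' -> no
  Position 3: 'ba' -> no
  Position 4: 'aa' -> MATCH
  Position 5: 'aa' -> MATCH
  Position 6: 'aa' -> MATCH
  Position 7: 'aa' -> MATCH
  Position 8: 'aa' -> MATCH
  Position 9: 'ab' -> no
Total matches: 5

5


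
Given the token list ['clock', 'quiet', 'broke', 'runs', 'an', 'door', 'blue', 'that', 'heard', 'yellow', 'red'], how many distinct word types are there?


Listing all tokens and tracking unique types:
  Token 1: 'clock' -> NEW (unique so far: 1)
  Token 2: 'quiet' -> NEW (unique so far: 2)
  Token 3: 'broke' -> NEW (unique so far: 3)
  Token 4: 'runs' -> NEW (unique so far: 4)
  Token 5: 'an' -> NEW (unique so far: 5)
  Token 6: 'door' -> NEW (unique so far: 6)
  Token 7: 'blue' -> NEW (unique so far: 7)
  Token 8: 'that' -> NEW (unique so far: 8)
  Token 9: 'heard' -> NEW (unique so far: 9)
  Token 10: 'yellow' -> NEW (unique so far: 10)
  Token 11: 'red' -> NEW (unique so far: 11)
Unique types: ('an', 'blue', 'broke', 'clock', 'door', 'heard', 'quiet', 'red', 'runs', 'that', 'yellow')
Vocabulary size: 11

11


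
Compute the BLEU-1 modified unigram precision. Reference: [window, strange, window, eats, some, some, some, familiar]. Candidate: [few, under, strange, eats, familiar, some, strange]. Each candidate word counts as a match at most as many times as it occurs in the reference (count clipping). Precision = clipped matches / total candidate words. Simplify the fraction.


Reference word counts: {'eats': 1, 'familiar': 1, 'some': 3, 'strange': 1, 'window': 2}
Checking each candidate word (with clipping):
  'few' -> not in reference -> no match (matches: 0)
  'under' -> not in reference -> no match (matches: 0)
  'strange' -> in reference (ref count 1, used 1/1) -> match (matches: 1)
  'eats' -> in reference (ref count 1, used 1/1) -> match (matches: 2)
  'familiar' -> in reference (ref count 1, used 1/1) -> match (matches: 3)
  'some' -> in reference (ref count 3, used 1/3) -> match (matches: 4)
  'strange' -> ref count 1 already used up (1/1) -> clipped, no match (matches: 4)
Clipped matches: 4, Candidate length: 7
Precision = 4/7

4/7


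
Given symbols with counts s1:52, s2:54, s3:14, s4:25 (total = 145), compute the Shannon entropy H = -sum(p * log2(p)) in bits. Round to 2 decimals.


Computing entropy H = -sum(p_i * log2(p_i)):
  s1: p = 52/145 = 0.3586, -p*log2(p) = 0.5306
  s2: p = 54/145 = 0.3724, -p*log2(p) = 0.5307
  s3: p = 14/145 = 0.0966, -p*log2(p) = 0.3256
  s4: p = 25/145 = 0.1724, -p*log2(p) = 0.4373
H = sum of terms = 1.8242
Rounded to 2 decimals: 1.82

1.82


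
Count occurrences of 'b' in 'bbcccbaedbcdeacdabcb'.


Scanning 'bbcccbaedbcdeacdabcb' for 'b':
  Position 0: 'b' -> MATCH (count: 1)
  Position 1: 'b' -> MATCH (count: 2)
  Position 5: 'b' -> MATCH (count: 3)
  Position 9: 'b' -> MATCH (count: 4)
  Position 17: 'b' -> MATCH (count: 5)
  Position 19: 'b' -> MATCH (count: 6)
Total occurrences of 'b': 6

6


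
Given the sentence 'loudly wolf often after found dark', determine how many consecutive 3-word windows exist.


Word trigrams from [6] words:
  Trigram 1: (loudly wolf often)
  Trigram 2: (wolf often after)
  Trigram 3: (often after found)
  Trigram 4: (after found dark)
Total word trigrams: 6 - 2 = 4

4


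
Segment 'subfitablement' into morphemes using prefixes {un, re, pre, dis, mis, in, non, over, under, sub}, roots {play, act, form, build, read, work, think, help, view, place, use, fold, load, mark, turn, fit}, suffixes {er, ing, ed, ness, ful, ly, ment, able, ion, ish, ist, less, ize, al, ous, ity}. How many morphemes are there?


Segmenting 'subfitablement' against the inventory:
  'sub' -> prefix (morpheme 1)
  'fit' -> root (morpheme 2)
  'able' -> suffix (morpheme 3)
  'ment' -> suffix (morpheme 4)
Total morphemes: 4

4


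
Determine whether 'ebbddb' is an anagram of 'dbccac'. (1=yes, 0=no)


Sort characters of 'ebbddb': 'bbbdde'
Sort characters of 'dbccac': 'abcccd'
Sorted forms differ -> they are NOT anagrams
Result: 0

0


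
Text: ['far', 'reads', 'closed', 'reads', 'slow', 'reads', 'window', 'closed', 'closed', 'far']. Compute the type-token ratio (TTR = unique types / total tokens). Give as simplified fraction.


Tokens: 10
Unique types: ('closed', 'far', 'reads', 'slow', 'window') = 5
TTR = 5/10
Simplify: divide both by 5 -> 1/2
TTR = 1/2

1/2


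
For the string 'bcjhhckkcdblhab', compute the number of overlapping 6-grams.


String 'bcjhhckkcdblhab' has length L = 15.
Number of overlapping n-grams = L - n + 1
Substituting: 15 - 6 + 1 = 10

10


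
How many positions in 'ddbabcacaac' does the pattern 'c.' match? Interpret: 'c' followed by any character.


Pattern: c. means 'c' followed by any character.
Scanning 'ddbabcacaac' position-by-position:
  Pos 0: window 'dd' -> no
  Pos 1: window 'db' -> no
  Pos 2: window 'ba' -> no
  Pos 3: window 'ab' -> no
  Pos 4: window 'bc' -> no
  Pos 5: window 'ca' -> MATCH
  Pos 6: window 'ac' -> no
  Pos 7: window 'ca' -> MATCH
  Pos 8: window 'aa' -> no
  Pos 9: window 'ac' -> no
  Pos 10: window 'c' -> no
Total matches: 2

2


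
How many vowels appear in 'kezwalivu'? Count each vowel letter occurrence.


Scanning each character of 'kezwalivu':
  Position 1: 'k' -> consonant (running count: 0)
  Position 2: 'e' -> vowel (running count: 1)
  Position 3: 'z' -> consonant (running count: 1)
  Position 4: 'w' -> consonant (running count: 1)
  Position 5: 'a' -> vowel (running count: 2)
  Position 6: 'l' -> consonant (running count: 2)
  Position 7: 'i' -> vowel (running count: 3)
  Position 8: 'v' -> consonant (running count: 3)
  Position 9: 'u' -> vowel (running count: 4)
Total vowels: 4

4


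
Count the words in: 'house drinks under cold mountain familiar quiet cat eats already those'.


Counting words by splitting on spaces:
  Word 1: 'house'
  Word 2: 'drinks'
  Word 3: 'under'
  Word 4: 'cold'
  Word 5: 'mountain'
  Word 6: 'familiar'
  Word 7: 'quiet'
  Word 8: 'cat'
  Word 9: 'eats'
  Word 10: 'already'
  Word 11: 'those'
Total words: 11

11


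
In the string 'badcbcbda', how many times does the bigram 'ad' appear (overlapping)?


Scanning 'badcbcbda' for bigram 'ad':
  Position 0: 'ba' -> no
  Position 1: 'ad' -> MATCH
  Position 2: 'dc' -> no
  Position 3: 'cb' -> no
  Position 4: 'bc' -> no
  Position 5: 'cb' -> no
  Position 6: 'bd' -> no
  Position 7: 'da' -> no
Total matches: 1

1


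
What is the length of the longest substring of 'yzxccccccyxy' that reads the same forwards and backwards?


Scanning 'yzxccccccyxy' for palindromic substrings.
Substring at positions 3-8: 'cccccc'.
Check: reverse('cccccc') = 'cccccc' -> palindrome confirmed.
Neighbouring characters ('x' / 'y') break symmetry, so it cannot extend further.
No longer palindromic substring exists; longest length = 6

6


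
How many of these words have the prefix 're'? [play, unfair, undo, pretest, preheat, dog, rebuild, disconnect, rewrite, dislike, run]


Checking each word for prefix 're':
  'play' -> no (count: 0)
  'unfair' -> no (count: 0)
  'undo' -> no (count: 0)
  'pretest' -> no (count: 0)
  'preheat' -> no (count: 0)
  'dog' -> no (count: 0)
  'rebuild' -> YES, starts with 're' (count: 1)
  'disconnect' -> no (count: 1)
  'rewrite' -> YES, starts with 're' (count: 2)
  'dislike' -> no (count: 2)
  'run' -> no (count: 2)
Total with prefix 're': 2

2


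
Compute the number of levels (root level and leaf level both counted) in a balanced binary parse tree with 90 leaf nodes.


In a balanced binary tree with n leaves the deepest leaf is ceil(log2(n)) edges below the root,
so counting node levels inclusive of root and leaves gives ceil(log2(n)) + 1 levels.
log2(90) = 6.4919
ceil(6.4919) = 7
levels = 7 + 1 = 8

8


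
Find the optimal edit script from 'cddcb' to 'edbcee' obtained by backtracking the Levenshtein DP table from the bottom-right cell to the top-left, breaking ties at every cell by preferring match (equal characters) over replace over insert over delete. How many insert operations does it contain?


Edit distance = 4. Backtracking from cell (5, 6) with preference match > replace > insert > delete,
then listing the resulting alignment 'cddcb' -> 'edbcee' left to right:
  Step 1: replace c->e
  Step 2: keep 'd'
  Step 3: replace d->b
  Step 4: keep 'c'
  Step 5: insert 'e' [insertion #1]
  Step 6: replace b->e
Total insertions: 1

1


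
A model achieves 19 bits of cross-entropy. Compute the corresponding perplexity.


Perplexity formula: PP = 2^H
H = 19
PP = 2^19
PP = 2^19 = 524288

524288


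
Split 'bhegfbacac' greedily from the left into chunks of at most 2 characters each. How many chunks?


'bhegfbacac' has 10 characters.
Chunking with max size 2:
  Chunk 1: 'bh' (positions 0-1)
  Chunk 2: 'eg' (positions 2-3)
  Chunk 3: 'fb' (positions 4-5)
  Chunk 4: 'ac' (positions 6-7)
  Chunk 5: 'ac' (positions 8-9)
Total chunks: ceil(10 / 2) = 5

5


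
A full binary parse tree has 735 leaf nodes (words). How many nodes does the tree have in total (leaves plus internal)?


Leaf nodes (terminals): 735
Internal nodes = n - 1 = 735 - 1 = 734
Total = leaves + internal = 735 + 734 = 1469

1469


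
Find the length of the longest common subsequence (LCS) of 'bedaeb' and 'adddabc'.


DP table for LCS of 'bedaeb' and 'adddabc':
       a  d  d  d  a  b  c
    0  0  0  0  0  0  0  0
  b 0  0  0  0  0  0  1  1
  e 0  0  0  0  0  0  1  1
  d 0  0  1  1  1  1  1  1
  a 0  1  1  1  1  2  2  2
  e 0  1  1  1  1  2  2  2
  b 0  1  1  1  1  2  3  3
LCS: 'dab'
LCS length = 3

3


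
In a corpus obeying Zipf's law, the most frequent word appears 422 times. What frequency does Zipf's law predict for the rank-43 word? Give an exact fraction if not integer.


Zipf's law: freq(rank) = f1 / rank
f1 = 422, rank = 43
freq = 422 / 43
GCD(422, 43) = 1
Simplified: 422/43

422/43


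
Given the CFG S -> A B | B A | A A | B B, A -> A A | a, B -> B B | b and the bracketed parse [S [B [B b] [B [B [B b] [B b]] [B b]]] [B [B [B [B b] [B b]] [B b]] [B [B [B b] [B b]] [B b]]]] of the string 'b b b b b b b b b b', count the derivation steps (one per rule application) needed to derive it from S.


Every bracketed nonterminal node [X ...] in the tree is produced by exactly one rule application.
Reading the tree off as a leftmost derivation:
  Step 1: S  =>  B B   (applied S -> B B)
  Step 2: B B  =>  B B B   (applied B -> B B)
  Step 3: B B B  =>  b B B   (applied B -> b)
  Step 4: b B B  =>  b B B B   (applied B -> B B)
  Step 5: b B B B  =>  b B B B B   (applied B -> B B)
  Step 6: b B B B B  =>  b b B B B   (applied B -> b)
  Step 7: b b B B B  =>  b b b B B   (applied B -> b)
  Step 8: b b b B B  =>  b b b b B   (applied B -> b)
  Step 9: b b b b B  =>  b b b b B B   (applied B -> B B)
  Step 10: b b b b B B  =>  b b b b B B B   (applied B -> B B)
  Step 11: b b b b B B B  =>  b b b b B B B B   (applied B -> B B)
  Step 12: b b b b B B B B  =>  b b b b b B B B   (applied B -> b)
  Step 13: b b b b b B B B  =>  b b b b b b B B   (applied B -> b)
  Step 14: b b b b b b B B  =>  b b b b b b b B   (applied B -> b)
  Step 15: b b b b b b b B  =>  b b b b b b b B B   (applied B -> B B)
  Step 16: b b b b b b b B B  =>  b b b b b b b B B B   (applied B -> B B)
  Step 17: b b b b b b b B B B  =>  b b b b b b b b B B   (applied B -> b)
  Step 18: b b b b b b b b B B  =>  b b b b b b b b b B   (applied B -> b)
  Step 19: b b b b b b b b b B  =>  b b b b b b b b b b   (applied B -> b)
Final yield: b b b b b b b b b b
Total rewrite steps: 19

19
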